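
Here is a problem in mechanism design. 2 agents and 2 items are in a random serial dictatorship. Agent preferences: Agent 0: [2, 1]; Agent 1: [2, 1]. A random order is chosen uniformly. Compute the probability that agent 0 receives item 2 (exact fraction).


Step 1: Agent 0 wants item 2
Step 2: There are 2 possible orderings of agents
Step 3: In 1 orderings, agent 0 gets item 2
Step 4: Probability = 1/2

1/2


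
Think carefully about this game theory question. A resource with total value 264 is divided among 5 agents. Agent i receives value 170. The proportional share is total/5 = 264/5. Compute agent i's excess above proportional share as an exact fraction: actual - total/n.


Step 1: Proportional share = 264/5
Step 2: Agent's actual allocation = 170
Step 3: Excess = 170 - 264/5 = 586/5

586/5


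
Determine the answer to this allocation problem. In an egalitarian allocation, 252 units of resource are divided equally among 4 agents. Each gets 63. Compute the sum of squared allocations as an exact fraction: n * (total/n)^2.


Step 1: Each agent's share = 252/4 = 63
Step 2: Square of each share = (63)^2 = 3969
Step 3: Sum of squares = 4 * 3969 = 15876

15876


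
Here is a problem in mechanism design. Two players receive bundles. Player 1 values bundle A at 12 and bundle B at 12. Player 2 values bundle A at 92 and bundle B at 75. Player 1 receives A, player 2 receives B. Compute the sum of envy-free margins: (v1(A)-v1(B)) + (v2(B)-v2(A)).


Step 1: Player 1's margin = v1(A) - v1(B) = 12 - 12 = 0
Step 2: Player 2's margin = v2(B) - v2(A) = 75 - 92 = -17
Step 3: Total margin = 0 + -17 = -17

-17


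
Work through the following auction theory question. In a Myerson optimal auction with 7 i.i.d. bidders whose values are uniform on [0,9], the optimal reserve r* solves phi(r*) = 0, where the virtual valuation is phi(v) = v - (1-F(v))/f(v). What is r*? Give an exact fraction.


Step 1: For U[0,9], F(v) = v/9 and f(v) = 1/9
Step 2: phi(v) = v - (1 - v/9)/(1/9) = v - (9 - v) = 2v - 9
Step 3: Set phi(r*) = 0: 2r* - 9 = 0
Step 4: r* = 9/2 (the number of bidders n = 7 does not enter)

9/2


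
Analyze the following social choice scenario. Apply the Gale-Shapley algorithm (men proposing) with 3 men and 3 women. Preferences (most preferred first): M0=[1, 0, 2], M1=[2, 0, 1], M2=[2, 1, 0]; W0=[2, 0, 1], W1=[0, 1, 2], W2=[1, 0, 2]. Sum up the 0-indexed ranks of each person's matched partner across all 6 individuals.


Step 1: Run Gale-Shapley (men propose, women hold best offer):
  M0 proposes to W1; she accepts
  M1 proposes to W2; she accepts
  M2 proposes to W2; rejected
  M2 proposes to W1; rejected
  M2 proposes to W0; she accepts
Step 2: Final matching: W0-M2, W1-M0, W2-M1
Step 3: 0-indexed ranks (man's rank of his match, then woman's): 2 + 0 + 0 + 0 + 0 + 0
Step 4: Total rank sum = 2

2


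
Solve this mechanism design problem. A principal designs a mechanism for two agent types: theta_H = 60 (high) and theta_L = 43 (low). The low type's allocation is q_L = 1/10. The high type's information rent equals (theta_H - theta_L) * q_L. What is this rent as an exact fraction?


Step 1: theta_H - theta_L = 60 - 43 = 17
Step 2: Information rent = (theta_H - theta_L) * q_L
Step 3: = 17 * 1/10
Step 4: = 17/10

17/10


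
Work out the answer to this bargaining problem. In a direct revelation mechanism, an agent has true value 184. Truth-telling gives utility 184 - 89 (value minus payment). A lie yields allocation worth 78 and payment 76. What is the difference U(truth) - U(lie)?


Step 1: U(truth) = value - payment = 184 - 89 = 95
Step 2: U(lie) = allocation - payment = 78 - 76 = 2
Step 3: IC gap = 95 - 2 = 93

93


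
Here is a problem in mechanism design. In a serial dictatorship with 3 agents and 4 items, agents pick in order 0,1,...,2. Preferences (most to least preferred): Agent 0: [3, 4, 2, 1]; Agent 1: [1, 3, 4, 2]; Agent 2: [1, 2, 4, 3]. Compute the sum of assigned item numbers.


Step 1: Agent 0 picks item 3
Step 2: Agent 1 picks item 1
Step 3: Agent 2 picks item 2
Step 4: Sum = 3 + 1 + 2 = 6

6


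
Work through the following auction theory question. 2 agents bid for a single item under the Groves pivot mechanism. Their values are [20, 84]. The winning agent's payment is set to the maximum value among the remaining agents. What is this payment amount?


Step 1: The efficient winner is agent 1 with value 84
Step 2: Other agents' values: [20]
Step 3: Pivot payment = max(others) = 20
Step 4: The winner pays 20

20


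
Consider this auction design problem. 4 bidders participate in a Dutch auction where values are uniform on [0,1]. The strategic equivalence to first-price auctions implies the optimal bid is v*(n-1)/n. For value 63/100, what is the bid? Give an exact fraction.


Step 1: Dutch auctions are strategically equivalent to first-price auctions
Step 2: The equilibrium bid is b(v) = v*(n-1)/n
Step 3: b = 63/100 * 3/4
Step 4: b = 189/400

189/400


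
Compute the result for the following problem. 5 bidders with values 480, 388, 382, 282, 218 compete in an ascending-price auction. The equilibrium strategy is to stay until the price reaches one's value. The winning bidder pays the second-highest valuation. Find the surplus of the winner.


Step 1: Identify the highest value: 480
Step 2: Identify the second-highest value: 388
Step 3: The final price = second-highest value = 388
Step 4: Surplus = 480 - 388 = 92

92


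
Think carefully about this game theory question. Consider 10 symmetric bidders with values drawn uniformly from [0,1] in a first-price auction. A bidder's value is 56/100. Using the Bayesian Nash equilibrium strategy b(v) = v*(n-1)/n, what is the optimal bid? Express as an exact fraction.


Step 1: The symmetric BNE bidding function is b(v) = v * (n-1) / n
Step 2: Substitute v = 14/25 and n = 10
Step 3: b = 14/25 * 9/10
Step 4: b = 63/125

63/125


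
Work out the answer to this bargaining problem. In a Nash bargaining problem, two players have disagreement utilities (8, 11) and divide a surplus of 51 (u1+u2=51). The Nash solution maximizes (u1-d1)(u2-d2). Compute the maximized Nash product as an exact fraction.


Step 1: The Nash solution splits surplus symmetrically above the disagreement point
Step 2: u1 = (total + d1 - d2)/2 = (51 + 8 - 11)/2 = 24
Step 3: u2 = (total - d1 + d2)/2 = (51 - 8 + 11)/2 = 27
Step 4: Nash product = (24 - 8) * (27 - 11)
Step 5: = 16 * 16 = 256

256


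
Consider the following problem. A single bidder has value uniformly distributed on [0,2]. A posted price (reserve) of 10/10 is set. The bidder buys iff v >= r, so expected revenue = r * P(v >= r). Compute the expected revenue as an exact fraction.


Step 1: Posted price r = 1, value support [0,2]
Step 2: P(v >= r) = (2 - 1)/2 = 1/2
Step 3: Expected revenue = r * P(v >= r) = 1 * 1/2
Step 4: Revenue = 1/2

1/2


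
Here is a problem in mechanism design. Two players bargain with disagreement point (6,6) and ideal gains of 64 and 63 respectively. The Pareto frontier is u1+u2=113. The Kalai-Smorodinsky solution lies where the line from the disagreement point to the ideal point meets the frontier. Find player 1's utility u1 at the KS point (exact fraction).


Step 1: At the KS point, (u1-d1)/r1 = (u2-d2)/r2 = t and u1+u2 = 113
Step 2: u1 = d1 + r1*t and u2 = d2 + r2*t, so (d1 + r1*t) + (d2 + r2*t) = 113
Step 3: t = (113 - 6 - 6)/(64 + 63) = 101/127
Step 4: u1 = d1 + r1*t = 6 + 64 * 101/127 = 7226/127
Step 5: (Check: u2 = d2 + r2*t = 7125/127; u1+u2 = 7226/127 + 7125/127 = 113, on the frontier.)

7226/127


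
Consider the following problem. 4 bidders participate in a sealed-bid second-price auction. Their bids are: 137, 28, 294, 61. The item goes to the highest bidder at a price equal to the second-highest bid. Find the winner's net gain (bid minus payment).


Step 1: Sort bids in descending order: 294, 137, 61, 28
Step 2: The winning bid is the highest: 294
Step 3: The payment equals the second-highest bid: 137
Step 4: Surplus = winner's bid - payment = 294 - 137 = 157

157


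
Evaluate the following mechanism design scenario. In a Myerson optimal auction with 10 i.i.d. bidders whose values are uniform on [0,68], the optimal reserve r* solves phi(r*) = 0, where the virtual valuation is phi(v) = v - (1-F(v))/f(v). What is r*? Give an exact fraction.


Step 1: For U[0,68], F(v) = v/68 and f(v) = 1/68
Step 2: phi(v) = v - (1 - v/68)/(1/68) = v - (68 - v) = 2v - 68
Step 3: Set phi(r*) = 0: 2r* - 68 = 0
Step 4: r* = 68/2 = 34 (the number of bidders n = 10 does not enter)

34


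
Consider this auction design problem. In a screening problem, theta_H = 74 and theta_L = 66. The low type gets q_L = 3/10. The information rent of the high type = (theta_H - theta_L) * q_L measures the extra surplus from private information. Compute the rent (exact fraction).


Step 1: theta_H - theta_L = 74 - 66 = 8
Step 2: Information rent = (theta_H - theta_L) * q_L
Step 3: = 8 * 3/10
Step 4: = 12/5

12/5


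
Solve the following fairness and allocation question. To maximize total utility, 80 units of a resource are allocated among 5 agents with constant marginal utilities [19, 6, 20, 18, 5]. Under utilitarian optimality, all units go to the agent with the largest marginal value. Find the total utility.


Step 1: The marginal utilities are [19, 6, 20, 18, 5]
Step 2: The highest marginal utility is 20
Step 3: All 80 units go to that agent
Step 4: Total utility = 20 * 80 = 1600

1600


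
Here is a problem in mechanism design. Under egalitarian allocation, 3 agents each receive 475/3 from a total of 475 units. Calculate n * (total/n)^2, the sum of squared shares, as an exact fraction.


Step 1: Each agent's share = 475/3
Step 2: Square of each share = (475/3)^2 = 225625/9
Step 3: Sum of squares = 3 * 225625/9 = 225625/3

225625/3


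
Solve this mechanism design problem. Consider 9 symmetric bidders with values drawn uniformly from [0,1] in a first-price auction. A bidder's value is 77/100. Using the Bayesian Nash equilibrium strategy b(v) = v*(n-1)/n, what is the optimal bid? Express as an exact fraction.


Step 1: The symmetric BNE bidding function is b(v) = v * (n-1) / n
Step 2: Substitute v = 77/100 and n = 9
Step 3: b = 77/100 * 8/9
Step 4: b = 154/225

154/225


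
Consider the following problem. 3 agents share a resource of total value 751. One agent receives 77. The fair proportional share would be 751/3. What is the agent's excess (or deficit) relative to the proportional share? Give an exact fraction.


Step 1: Proportional share = 751/3
Step 2: Agent's actual allocation = 77
Step 3: Excess = 77 - 751/3 = -520/3

-520/3


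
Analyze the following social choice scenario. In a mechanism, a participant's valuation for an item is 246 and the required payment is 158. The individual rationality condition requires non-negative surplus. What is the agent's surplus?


Step 1: Surplus = value - payment = 246 - 158 = 88
Step 2: IR is satisfied (surplus >= 0)

88


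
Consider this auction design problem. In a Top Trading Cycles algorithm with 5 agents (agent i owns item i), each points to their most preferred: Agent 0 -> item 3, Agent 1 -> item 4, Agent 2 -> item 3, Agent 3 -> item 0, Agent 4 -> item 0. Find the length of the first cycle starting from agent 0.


Step 1: Trace the pointer graph from agent 0: 0 -> 3 -> 0
Step 2: A cycle is detected when we revisit agent 0
Step 3: The cycle is: 0 -> 3 -> 0
Step 4: Cycle length = 2

2


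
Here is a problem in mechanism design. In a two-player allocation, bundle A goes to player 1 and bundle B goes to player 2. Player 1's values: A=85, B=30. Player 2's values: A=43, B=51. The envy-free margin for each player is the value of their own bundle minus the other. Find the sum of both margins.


Step 1: Player 1's margin = v1(A) - v1(B) = 85 - 30 = 55
Step 2: Player 2's margin = v2(B) - v2(A) = 51 - 43 = 8
Step 3: Total margin = 55 + 8 = 63

63


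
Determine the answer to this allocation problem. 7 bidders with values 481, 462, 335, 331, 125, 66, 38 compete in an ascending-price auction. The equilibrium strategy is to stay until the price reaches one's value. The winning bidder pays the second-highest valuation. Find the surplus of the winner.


Step 1: Identify the highest value: 481
Step 2: Identify the second-highest value: 462
Step 3: The final price = second-highest value = 462
Step 4: Surplus = 481 - 462 = 19

19


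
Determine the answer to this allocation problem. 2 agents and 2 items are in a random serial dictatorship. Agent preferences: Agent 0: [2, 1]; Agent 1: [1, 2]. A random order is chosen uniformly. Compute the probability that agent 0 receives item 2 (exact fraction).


Step 1: Agent 0 wants item 2
Step 2: There are 2 possible orderings of agents
Step 3: In 2 orderings, agent 0 gets item 2
Step 4: Probability = 2/2 = 1

1


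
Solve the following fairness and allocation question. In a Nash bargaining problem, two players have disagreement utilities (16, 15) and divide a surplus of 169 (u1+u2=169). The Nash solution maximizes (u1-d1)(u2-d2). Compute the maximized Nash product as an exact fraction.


Step 1: The Nash solution splits surplus symmetrically above the disagreement point
Step 2: u1 = (total + d1 - d2)/2 = (169 + 16 - 15)/2 = 85
Step 3: u2 = (total - d1 + d2)/2 = (169 - 16 + 15)/2 = 84
Step 4: Nash product = (85 - 16) * (84 - 15)
Step 5: = 69 * 69 = 4761

4761


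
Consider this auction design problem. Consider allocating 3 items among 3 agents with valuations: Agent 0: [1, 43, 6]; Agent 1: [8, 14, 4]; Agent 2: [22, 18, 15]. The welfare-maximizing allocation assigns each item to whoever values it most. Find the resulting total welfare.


Step 1: For each item, find the maximum value among all agents.
Step 2: Item 0 -> Agent 2 (value 22)
Step 3: Item 1 -> Agent 0 (value 43)
Step 4: Item 2 -> Agent 2 (value 15)
Step 5: Total welfare = 22 + 43 + 15 = 80

80


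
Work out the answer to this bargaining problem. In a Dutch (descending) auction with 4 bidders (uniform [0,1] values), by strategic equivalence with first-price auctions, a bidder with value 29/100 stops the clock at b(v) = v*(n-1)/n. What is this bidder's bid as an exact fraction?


Step 1: Dutch auctions are strategically equivalent to first-price auctions
Step 2: The equilibrium bid is b(v) = v*(n-1)/n
Step 3: b = 29/100 * 3/4
Step 4: b = 87/400

87/400


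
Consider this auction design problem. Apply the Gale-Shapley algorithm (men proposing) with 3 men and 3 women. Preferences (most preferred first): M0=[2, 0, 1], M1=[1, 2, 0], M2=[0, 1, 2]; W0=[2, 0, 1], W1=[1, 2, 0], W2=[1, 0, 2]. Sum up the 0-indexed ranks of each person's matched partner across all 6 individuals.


Step 1: Run Gale-Shapley (men propose, women hold best offer):
  M0 proposes to W2; she accepts
  M1 proposes to W1; she accepts
  M2 proposes to W0; she accepts
Step 2: Final matching: W0-M2, W1-M1, W2-M0
Step 3: 0-indexed ranks (man's rank of his match, then woman's): 0 + 0 + 0 + 0 + 0 + 1
Step 4: Total rank sum = 1

1


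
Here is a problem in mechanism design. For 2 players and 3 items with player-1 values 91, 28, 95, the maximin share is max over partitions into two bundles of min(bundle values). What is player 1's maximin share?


Step 1: Item values = 91, 28, 95
Step 2: Enumerate all 2-bundle partitions and take the smaller bundle:
  Partition 1: {91} vs {28,95} -> bundles 91, 123; min = 91
  Partition 2: {28} vs {91,95} -> bundles 28, 186; min = 28
  Partition 3: {95} vs {91,28} -> bundles 95, 119; min = 95
Step 3: MMS = max(91, 28, 95) = 95

95


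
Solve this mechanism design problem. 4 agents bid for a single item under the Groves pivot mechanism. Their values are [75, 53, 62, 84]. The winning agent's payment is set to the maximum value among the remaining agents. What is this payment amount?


Step 1: The efficient winner is agent 3 with value 84
Step 2: Other agents' values: [75, 53, 62]
Step 3: Pivot payment = max(others) = 75
Step 4: The winner pays 75

75


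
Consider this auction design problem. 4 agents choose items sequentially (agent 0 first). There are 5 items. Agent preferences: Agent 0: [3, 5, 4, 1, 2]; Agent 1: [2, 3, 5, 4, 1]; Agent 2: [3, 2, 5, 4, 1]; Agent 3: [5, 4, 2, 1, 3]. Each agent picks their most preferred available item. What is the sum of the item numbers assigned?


Step 1: Agent 0 picks item 3
Step 2: Agent 1 picks item 2
Step 3: Agent 2 picks item 5
Step 4: Agent 3 picks item 4
Step 5: Sum = 3 + 2 + 5 + 4 = 14

14


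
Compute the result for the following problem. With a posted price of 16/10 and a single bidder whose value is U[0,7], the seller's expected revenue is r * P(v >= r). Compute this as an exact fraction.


Step 1: Posted price r = 8/5, value support [0,7]
Step 2: P(v >= r) = (7 - 8/5)/7 = 27/35
Step 3: Expected revenue = r * P(v >= r) = 8/5 * 27/35
Step 4: Revenue = 216/175

216/175


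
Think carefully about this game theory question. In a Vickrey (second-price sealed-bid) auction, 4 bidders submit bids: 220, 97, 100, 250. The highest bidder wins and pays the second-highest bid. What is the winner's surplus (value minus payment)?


Step 1: Sort bids in descending order: 250, 220, 100, 97
Step 2: The winning bid is the highest: 250
Step 3: The payment equals the second-highest bid: 220
Step 4: Surplus = winner's bid - payment = 250 - 220 = 30

30


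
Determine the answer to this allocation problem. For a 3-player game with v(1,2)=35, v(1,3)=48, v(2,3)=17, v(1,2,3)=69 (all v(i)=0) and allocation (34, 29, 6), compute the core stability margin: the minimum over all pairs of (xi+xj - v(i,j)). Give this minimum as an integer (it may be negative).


Step 1: Slack for coalition (1,2): x1+x2 - v12 = 63 - 35 = 28
Step 2: Slack for coalition (1,3): x1+x3 - v13 = 40 - 48 = -8
Step 3: Slack for coalition (2,3): x2+x3 - v23 = 35 - 17 = 18
Step 4: Minimum slack = min(28, -8, 18) = -8, attained by (1,3); coalition (1,3) can block (slack < 0), so the allocation is not in the core

-8


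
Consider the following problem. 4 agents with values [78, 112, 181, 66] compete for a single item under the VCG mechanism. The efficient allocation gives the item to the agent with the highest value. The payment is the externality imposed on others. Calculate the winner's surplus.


Step 1: The winner is the agent with the highest value: agent 2 with value 181
Step 2: Values of other agents: [78, 112, 66]
Step 3: VCG payment = max of others' values = 112
Step 4: Surplus = 181 - 112 = 69

69


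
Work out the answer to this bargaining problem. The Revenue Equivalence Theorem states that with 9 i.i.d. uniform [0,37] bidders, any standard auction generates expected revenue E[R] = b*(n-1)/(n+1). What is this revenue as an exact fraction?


Step 1: By Revenue Equivalence, expected revenue = b*(n-1)/(n+1)
Step 2: Substituting n = 9, b = 37
Step 3: Revenue = 37*(9-1)/(9+1) = 37*8/10
Step 4: Revenue = 296/10 = 148/5

148/5


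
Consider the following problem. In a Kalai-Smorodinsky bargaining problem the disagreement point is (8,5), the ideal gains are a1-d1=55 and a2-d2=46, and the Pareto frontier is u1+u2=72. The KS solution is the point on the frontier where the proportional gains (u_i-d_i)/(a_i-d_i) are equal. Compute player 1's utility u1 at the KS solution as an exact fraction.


Step 1: At the KS point, (u1-d1)/r1 = (u2-d2)/r2 = t and u1+u2 = 72
Step 2: u1 = d1 + r1*t and u2 = d2 + r2*t, so (d1 + r1*t) + (d2 + r2*t) = 72
Step 3: t = (72 - 8 - 5)/(55 + 46) = 59/101
Step 4: u1 = d1 + r1*t = 8 + 55 * 59/101 = 4053/101
Step 5: (Check: u2 = d2 + r2*t = 3219/101; u1+u2 = 4053/101 + 3219/101 = 72, on the frontier.)

4053/101


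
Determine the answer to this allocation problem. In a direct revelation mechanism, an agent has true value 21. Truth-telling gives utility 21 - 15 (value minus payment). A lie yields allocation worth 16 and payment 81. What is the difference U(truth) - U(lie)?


Step 1: U(truth) = value - payment = 21 - 15 = 6
Step 2: U(lie) = allocation - payment = 16 - 81 = -65
Step 3: IC gap = 6 - (-65) = 71

71


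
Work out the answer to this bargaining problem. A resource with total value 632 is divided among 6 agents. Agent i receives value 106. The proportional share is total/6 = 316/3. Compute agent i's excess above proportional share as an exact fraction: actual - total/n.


Step 1: Proportional share = 632/6 = 316/3
Step 2: Agent's actual allocation = 106
Step 3: Excess = 106 - 316/3 = 2/3

2/3


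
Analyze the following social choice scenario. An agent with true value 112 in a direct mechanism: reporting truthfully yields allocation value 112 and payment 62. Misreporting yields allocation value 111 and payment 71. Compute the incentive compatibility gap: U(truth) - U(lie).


Step 1: U(truth) = value - payment = 112 - 62 = 50
Step 2: U(lie) = allocation - payment = 111 - 71 = 40
Step 3: IC gap = 50 - 40 = 10

10


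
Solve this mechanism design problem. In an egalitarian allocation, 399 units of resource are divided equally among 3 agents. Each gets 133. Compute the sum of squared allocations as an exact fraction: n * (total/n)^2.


Step 1: Each agent's share = 399/3 = 133
Step 2: Square of each share = (133)^2 = 17689
Step 3: Sum of squares = 3 * 17689 = 53067

53067


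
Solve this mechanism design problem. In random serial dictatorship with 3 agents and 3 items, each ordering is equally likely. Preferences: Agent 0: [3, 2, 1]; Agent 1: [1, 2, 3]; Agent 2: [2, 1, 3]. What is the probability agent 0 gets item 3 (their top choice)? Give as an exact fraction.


Step 1: Agent 0 wants item 3
Step 2: There are 6 possible orderings of agents
Step 3: In 6 orderings, agent 0 gets item 3
Step 4: Probability = 6/6 = 1

1


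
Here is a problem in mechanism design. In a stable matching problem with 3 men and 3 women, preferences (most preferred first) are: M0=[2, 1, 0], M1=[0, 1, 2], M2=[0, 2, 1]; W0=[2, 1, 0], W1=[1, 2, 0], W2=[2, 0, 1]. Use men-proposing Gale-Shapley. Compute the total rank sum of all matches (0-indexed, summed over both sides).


Step 1: Run Gale-Shapley (men propose, women hold best offer):
  M0 proposes to W2; she accepts
  M1 proposes to W0; she accepts
  M2 proposes to W0; she switches from M1
  M1 proposes to W1; she accepts
Step 2: Final matching: W0-M2, W1-M1, W2-M0
Step 3: 0-indexed ranks (man's rank of his match, then woman's): 0 + 0 + 1 + 0 + 0 + 1
Step 4: Total rank sum = 2

2


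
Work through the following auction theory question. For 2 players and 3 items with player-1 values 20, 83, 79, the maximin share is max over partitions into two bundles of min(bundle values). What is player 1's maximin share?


Step 1: Item values = 20, 83, 79
Step 2: Enumerate all 2-bundle partitions and take the smaller bundle:
  Partition 1: {20} vs {83,79} -> bundles 20, 162; min = 20
  Partition 2: {83} vs {20,79} -> bundles 83, 99; min = 83
  Partition 3: {79} vs {20,83} -> bundles 79, 103; min = 79
Step 3: MMS = max(20, 83, 79) = 83

83


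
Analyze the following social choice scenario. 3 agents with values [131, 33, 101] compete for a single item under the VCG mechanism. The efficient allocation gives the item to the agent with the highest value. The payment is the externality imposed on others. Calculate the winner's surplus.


Step 1: The winner is the agent with the highest value: agent 0 with value 131
Step 2: Values of other agents: [33, 101]
Step 3: VCG payment = max of others' values = 101
Step 4: Surplus = 131 - 101 = 30

30


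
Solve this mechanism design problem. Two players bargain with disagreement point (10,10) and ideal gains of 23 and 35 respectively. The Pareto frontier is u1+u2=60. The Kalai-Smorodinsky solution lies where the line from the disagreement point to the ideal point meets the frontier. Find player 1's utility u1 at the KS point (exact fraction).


Step 1: At the KS point, (u1-d1)/r1 = (u2-d2)/r2 = t and u1+u2 = 60
Step 2: u1 = d1 + r1*t and u2 = d2 + r2*t, so (d1 + r1*t) + (d2 + r2*t) = 60
Step 3: t = (60 - 10 - 10)/(23 + 35) = 40/58 = 20/29
Step 4: u1 = d1 + r1*t = 10 + 23 * 20/29 = 750/29
Step 5: (Check: u2 = d2 + r2*t = 990/29; u1+u2 = 750/29 + 990/29 = 60, on the frontier.)

750/29


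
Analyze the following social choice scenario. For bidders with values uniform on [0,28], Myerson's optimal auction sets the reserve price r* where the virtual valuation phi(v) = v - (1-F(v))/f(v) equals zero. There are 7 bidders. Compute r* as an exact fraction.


Step 1: For U[0,28], F(v) = v/28 and f(v) = 1/28
Step 2: phi(v) = v - (1 - v/28)/(1/28) = v - (28 - v) = 2v - 28
Step 3: Set phi(r*) = 0: 2r* - 28 = 0
Step 4: r* = 28/2 = 14 (the number of bidders n = 7 does not enter)

14


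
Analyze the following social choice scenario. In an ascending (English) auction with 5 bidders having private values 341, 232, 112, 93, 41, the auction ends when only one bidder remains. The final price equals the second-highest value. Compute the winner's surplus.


Step 1: Identify the highest value: 341
Step 2: Identify the second-highest value: 232
Step 3: The final price = second-highest value = 232
Step 4: Surplus = 341 - 232 = 109

109


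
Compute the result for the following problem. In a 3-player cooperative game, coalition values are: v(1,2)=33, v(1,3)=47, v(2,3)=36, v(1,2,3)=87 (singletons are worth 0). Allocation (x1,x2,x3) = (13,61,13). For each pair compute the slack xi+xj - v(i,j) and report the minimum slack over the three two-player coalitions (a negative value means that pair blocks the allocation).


Step 1: Slack for coalition (1,2): x1+x2 - v12 = 74 - 33 = 41
Step 2: Slack for coalition (1,3): x1+x3 - v13 = 26 - 47 = -21
Step 3: Slack for coalition (2,3): x2+x3 - v23 = 74 - 36 = 38
Step 4: Minimum slack = min(41, -21, 38) = -21, attained by (1,3); coalition (1,3) can block (slack < 0), so the allocation is not in the core

-21


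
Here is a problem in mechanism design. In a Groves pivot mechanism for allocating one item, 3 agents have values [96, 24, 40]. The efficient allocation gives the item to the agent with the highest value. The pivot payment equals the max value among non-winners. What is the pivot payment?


Step 1: The efficient winner is agent 0 with value 96
Step 2: Other agents' values: [24, 40]
Step 3: Pivot payment = max(others) = 40
Step 4: The winner pays 40

40


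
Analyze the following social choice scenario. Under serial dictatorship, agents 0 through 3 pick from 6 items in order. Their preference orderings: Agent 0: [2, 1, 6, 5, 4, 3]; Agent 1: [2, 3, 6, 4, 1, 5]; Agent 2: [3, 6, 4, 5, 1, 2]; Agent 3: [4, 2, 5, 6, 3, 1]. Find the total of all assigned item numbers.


Step 1: Agent 0 picks item 2
Step 2: Agent 1 picks item 3
Step 3: Agent 2 picks item 6
Step 4: Agent 3 picks item 4
Step 5: Sum = 2 + 3 + 6 + 4 = 15

15


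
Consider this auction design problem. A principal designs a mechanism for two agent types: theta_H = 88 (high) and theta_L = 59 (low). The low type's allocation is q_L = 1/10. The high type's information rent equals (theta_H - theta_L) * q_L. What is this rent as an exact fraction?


Step 1: theta_H - theta_L = 88 - 59 = 29
Step 2: Information rent = (theta_H - theta_L) * q_L
Step 3: = 29 * 1/10
Step 4: = 29/10

29/10


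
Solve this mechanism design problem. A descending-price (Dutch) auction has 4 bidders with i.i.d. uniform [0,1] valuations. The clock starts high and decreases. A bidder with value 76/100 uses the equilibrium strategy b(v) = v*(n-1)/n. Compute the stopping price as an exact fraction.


Step 1: Dutch auctions are strategically equivalent to first-price auctions
Step 2: The equilibrium bid is b(v) = v*(n-1)/n
Step 3: b = 19/25 * 3/4
Step 4: b = 57/100

57/100


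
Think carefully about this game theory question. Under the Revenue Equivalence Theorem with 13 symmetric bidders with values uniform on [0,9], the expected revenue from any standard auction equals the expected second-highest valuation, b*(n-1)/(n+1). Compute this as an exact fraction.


Step 1: By Revenue Equivalence, expected revenue = b*(n-1)/(n+1)
Step 2: Substituting n = 13, b = 9
Step 3: Revenue = 9*(13-1)/(13+1) = 9*12/14
Step 4: Revenue = 108/14 = 54/7

54/7


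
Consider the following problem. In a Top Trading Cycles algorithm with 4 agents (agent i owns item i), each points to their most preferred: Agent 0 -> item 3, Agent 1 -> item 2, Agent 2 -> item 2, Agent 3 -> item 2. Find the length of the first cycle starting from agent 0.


Step 1: Trace the pointer graph from agent 0: 0 -> 3 -> 2 -> 2
Step 2: A cycle is detected when we revisit agent 2
Step 3: The cycle is: 2 -> 2
Step 4: Cycle length = 1

1


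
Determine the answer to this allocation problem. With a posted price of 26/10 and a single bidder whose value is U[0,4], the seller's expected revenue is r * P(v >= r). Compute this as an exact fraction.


Step 1: Posted price r = 13/5, value support [0,4]
Step 2: P(v >= r) = (4 - 13/5)/4 = 7/20
Step 3: Expected revenue = r * P(v >= r) = 13/5 * 7/20
Step 4: Revenue = 91/100

91/100


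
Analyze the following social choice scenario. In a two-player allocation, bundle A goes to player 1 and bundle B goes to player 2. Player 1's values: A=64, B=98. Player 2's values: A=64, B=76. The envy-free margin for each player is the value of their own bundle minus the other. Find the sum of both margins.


Step 1: Player 1's margin = v1(A) - v1(B) = 64 - 98 = -34
Step 2: Player 2's margin = v2(B) - v2(A) = 76 - 64 = 12
Step 3: Total margin = -34 + 12 = -22

-22


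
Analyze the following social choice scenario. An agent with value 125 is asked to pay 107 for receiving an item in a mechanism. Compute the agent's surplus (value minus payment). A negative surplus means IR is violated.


Step 1: Surplus = value - payment = 125 - 107 = 18
Step 2: IR is satisfied (surplus >= 0)

18


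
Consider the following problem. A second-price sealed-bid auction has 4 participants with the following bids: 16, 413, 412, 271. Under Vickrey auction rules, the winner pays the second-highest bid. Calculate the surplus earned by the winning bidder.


Step 1: Sort bids in descending order: 413, 412, 271, 16
Step 2: The winning bid is the highest: 413
Step 3: The payment equals the second-highest bid: 412
Step 4: Surplus = winner's bid - payment = 413 - 412 = 1

1


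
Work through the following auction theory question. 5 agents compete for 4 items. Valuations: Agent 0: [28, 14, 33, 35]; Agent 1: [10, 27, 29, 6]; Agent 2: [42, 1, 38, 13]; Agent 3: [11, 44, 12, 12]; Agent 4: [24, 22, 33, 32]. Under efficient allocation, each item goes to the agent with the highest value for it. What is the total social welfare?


Step 1: For each item, find the maximum value among all agents.
Step 2: Item 0 -> Agent 2 (value 42)
Step 3: Item 1 -> Agent 3 (value 44)
Step 4: Item 2 -> Agent 2 (value 38)
Step 5: Item 3 -> Agent 0 (value 35)
Step 6: Total welfare = 42 + 44 + 38 + 35 = 159

159


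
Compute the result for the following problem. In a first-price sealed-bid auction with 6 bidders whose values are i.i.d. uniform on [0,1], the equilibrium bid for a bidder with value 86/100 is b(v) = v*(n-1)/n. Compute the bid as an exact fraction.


Step 1: The symmetric BNE bidding function is b(v) = v * (n-1) / n
Step 2: Substitute v = 43/50 and n = 6
Step 3: b = 43/50 * 5/6
Step 4: b = 43/60

43/60


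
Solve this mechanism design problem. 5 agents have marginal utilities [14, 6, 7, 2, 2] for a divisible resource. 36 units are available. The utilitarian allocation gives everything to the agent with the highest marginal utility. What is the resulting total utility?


Step 1: The marginal utilities are [14, 6, 7, 2, 2]
Step 2: The highest marginal utility is 14
Step 3: All 36 units go to that agent
Step 4: Total utility = 14 * 36 = 504

504


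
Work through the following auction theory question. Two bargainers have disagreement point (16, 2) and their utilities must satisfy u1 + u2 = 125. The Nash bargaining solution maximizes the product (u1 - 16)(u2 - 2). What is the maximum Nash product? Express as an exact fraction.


Step 1: The Nash solution splits surplus symmetrically above the disagreement point
Step 2: u1 = (total + d1 - d2)/2 = (125 + 16 - 2)/2 = 139/2
Step 3: u2 = (total - d1 + d2)/2 = (125 - 16 + 2)/2 = 111/2
Step 4: Nash product = (139/2 - 16) * (111/2 - 2)
Step 5: = 107/2 * 107/2 = 11449/4

11449/4


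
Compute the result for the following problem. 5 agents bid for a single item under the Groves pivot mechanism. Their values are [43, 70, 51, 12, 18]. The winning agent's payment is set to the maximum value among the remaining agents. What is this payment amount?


Step 1: The efficient winner is agent 1 with value 70
Step 2: Other agents' values: [43, 51, 12, 18]
Step 3: Pivot payment = max(others) = 51
Step 4: The winner pays 51

51


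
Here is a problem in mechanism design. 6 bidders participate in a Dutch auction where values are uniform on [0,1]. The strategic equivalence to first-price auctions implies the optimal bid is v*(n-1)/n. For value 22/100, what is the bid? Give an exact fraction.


Step 1: Dutch auctions are strategically equivalent to first-price auctions
Step 2: The equilibrium bid is b(v) = v*(n-1)/n
Step 3: b = 11/50 * 5/6
Step 4: b = 11/60

11/60


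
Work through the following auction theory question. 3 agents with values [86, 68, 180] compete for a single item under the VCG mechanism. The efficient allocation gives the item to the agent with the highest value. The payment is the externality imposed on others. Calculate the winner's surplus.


Step 1: The winner is the agent with the highest value: agent 2 with value 180
Step 2: Values of other agents: [86, 68]
Step 3: VCG payment = max of others' values = 86
Step 4: Surplus = 180 - 86 = 94

94


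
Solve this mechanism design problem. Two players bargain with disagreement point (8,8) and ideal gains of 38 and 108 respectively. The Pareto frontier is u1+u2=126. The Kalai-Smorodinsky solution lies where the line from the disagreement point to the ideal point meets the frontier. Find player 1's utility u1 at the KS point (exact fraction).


Step 1: At the KS point, (u1-d1)/r1 = (u2-d2)/r2 = t and u1+u2 = 126
Step 2: u1 = d1 + r1*t and u2 = d2 + r2*t, so (d1 + r1*t) + (d2 + r2*t) = 126
Step 3: t = (126 - 8 - 8)/(38 + 108) = 110/146 = 55/73
Step 4: u1 = d1 + r1*t = 8 + 38 * 55/73 = 2674/73
Step 5: (Check: u2 = d2 + r2*t = 6524/73; u1+u2 = 2674/73 + 6524/73 = 126, on the frontier.)

2674/73


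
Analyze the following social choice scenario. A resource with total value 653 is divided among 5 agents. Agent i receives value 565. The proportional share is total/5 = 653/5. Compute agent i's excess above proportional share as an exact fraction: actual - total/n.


Step 1: Proportional share = 653/5
Step 2: Agent's actual allocation = 565
Step 3: Excess = 565 - 653/5 = 2172/5

2172/5


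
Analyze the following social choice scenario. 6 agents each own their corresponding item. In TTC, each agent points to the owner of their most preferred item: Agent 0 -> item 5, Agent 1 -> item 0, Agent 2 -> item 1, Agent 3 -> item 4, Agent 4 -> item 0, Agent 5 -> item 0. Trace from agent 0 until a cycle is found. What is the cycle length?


Step 1: Trace the pointer graph from agent 0: 0 -> 5 -> 0
Step 2: A cycle is detected when we revisit agent 0
Step 3: The cycle is: 0 -> 5 -> 0
Step 4: Cycle length = 2

2


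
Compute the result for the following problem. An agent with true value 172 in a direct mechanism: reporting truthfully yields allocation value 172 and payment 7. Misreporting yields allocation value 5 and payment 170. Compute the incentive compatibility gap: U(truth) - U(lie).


Step 1: U(truth) = value - payment = 172 - 7 = 165
Step 2: U(lie) = allocation - payment = 5 - 170 = -165
Step 3: IC gap = 165 - (-165) = 330

330


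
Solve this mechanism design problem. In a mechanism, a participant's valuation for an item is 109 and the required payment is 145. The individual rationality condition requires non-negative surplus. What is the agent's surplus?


Step 1: Surplus = value - payment = 109 - 145 = -36
Step 2: IR is violated (surplus < 0)

-36


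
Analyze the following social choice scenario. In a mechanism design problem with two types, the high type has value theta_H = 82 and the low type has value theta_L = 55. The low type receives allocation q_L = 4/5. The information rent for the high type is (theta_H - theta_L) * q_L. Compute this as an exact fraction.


Step 1: theta_H - theta_L = 82 - 55 = 27
Step 2: Information rent = (theta_H - theta_L) * q_L
Step 3: = 27 * 4/5
Step 4: = 108/5

108/5


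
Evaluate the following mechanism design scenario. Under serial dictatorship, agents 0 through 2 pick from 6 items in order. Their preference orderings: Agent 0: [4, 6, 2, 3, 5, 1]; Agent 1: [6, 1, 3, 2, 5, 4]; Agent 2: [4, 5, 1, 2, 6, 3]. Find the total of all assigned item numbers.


Step 1: Agent 0 picks item 4
Step 2: Agent 1 picks item 6
Step 3: Agent 2 picks item 5
Step 4: Sum = 4 + 6 + 5 = 15

15


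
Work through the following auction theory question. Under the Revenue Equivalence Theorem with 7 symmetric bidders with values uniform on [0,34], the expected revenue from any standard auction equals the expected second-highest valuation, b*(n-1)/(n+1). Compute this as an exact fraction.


Step 1: By Revenue Equivalence, expected revenue = b*(n-1)/(n+1)
Step 2: Substituting n = 7, b = 34
Step 3: Revenue = 34*(7-1)/(7+1) = 34*6/8
Step 4: Revenue = 204/8 = 51/2

51/2


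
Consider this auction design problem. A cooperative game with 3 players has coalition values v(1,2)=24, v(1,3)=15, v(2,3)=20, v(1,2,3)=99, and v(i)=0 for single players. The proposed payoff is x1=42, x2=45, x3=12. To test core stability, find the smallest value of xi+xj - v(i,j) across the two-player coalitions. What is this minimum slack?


Step 1: Slack for coalition (1,2): x1+x2 - v12 = 87 - 24 = 63
Step 2: Slack for coalition (1,3): x1+x3 - v13 = 54 - 15 = 39
Step 3: Slack for coalition (2,3): x2+x3 - v23 = 57 - 20 = 37
Step 4: Minimum slack = min(63, 39, 37) = 37, attained by (2,3); no pair can gain by deviating, so the allocation is in the core

37


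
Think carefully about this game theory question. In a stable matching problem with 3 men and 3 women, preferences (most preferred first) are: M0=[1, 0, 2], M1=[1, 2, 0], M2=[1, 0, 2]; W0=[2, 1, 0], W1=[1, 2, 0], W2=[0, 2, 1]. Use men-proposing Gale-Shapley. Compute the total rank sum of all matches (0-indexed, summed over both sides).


Step 1: Run Gale-Shapley (men propose, women hold best offer):
  M0 proposes to W1; she accepts
  M1 proposes to W1; she switches from M0
  M2 proposes to W1; rejected
  M2 proposes to W0; she accepts
  M0 proposes to W0; rejected
  M0 proposes to W2; she accepts
Step 2: Final matching: W0-M2, W1-M1, W2-M0
Step 3: 0-indexed ranks (man's rank of his match, then woman's): 1 + 0 + 0 + 0 + 2 + 0
Step 4: Total rank sum = 3

3


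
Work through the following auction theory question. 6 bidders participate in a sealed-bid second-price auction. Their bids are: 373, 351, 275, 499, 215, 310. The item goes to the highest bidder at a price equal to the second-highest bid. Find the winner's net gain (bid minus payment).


Step 1: Sort bids in descending order: 499, 373, 351, 310, 275, 215
Step 2: The winning bid is the highest: 499
Step 3: The payment equals the second-highest bid: 373
Step 4: Surplus = winner's bid - payment = 499 - 373 = 126

126


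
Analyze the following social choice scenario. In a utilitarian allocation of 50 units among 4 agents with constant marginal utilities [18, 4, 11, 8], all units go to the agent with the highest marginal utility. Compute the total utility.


Step 1: The marginal utilities are [18, 4, 11, 8]
Step 2: The highest marginal utility is 18
Step 3: All 50 units go to that agent
Step 4: Total utility = 18 * 50 = 900

900


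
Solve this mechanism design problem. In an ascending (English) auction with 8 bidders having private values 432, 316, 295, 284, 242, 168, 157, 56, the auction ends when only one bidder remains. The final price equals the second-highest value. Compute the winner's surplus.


Step 1: Identify the highest value: 432
Step 2: Identify the second-highest value: 316
Step 3: The final price = second-highest value = 316
Step 4: Surplus = 432 - 316 = 116

116
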